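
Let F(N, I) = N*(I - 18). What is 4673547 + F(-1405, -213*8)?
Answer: 7092957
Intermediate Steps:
F(N, I) = N*(-18 + I)
4673547 + F(-1405, -213*8) = 4673547 - 1405*(-18 - 213*8) = 4673547 - 1405*(-18 - 1704) = 4673547 - 1405*(-1722) = 4673547 + 2419410 = 7092957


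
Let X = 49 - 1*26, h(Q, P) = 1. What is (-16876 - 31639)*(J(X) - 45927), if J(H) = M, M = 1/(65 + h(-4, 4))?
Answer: 147057746215/66 ≈ 2.2281e+9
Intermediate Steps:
M = 1/66 (M = 1/(65 + 1) = 1/66 ≈ 0.015152)
X = 23 (X = 49 - 26 = 23)
J(H) = 1/66
(-16876 - 31639)*(J(X) - 45927) = (-16876 - 31639)*(1/66 - 45927) = -48515*(-3031181/66) = 147057746215/66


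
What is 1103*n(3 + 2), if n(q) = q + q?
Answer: 11030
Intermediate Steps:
n(q) = 2*q
1103*n(3 + 2) = 1103*(2*(3 + 2)) = 1103*(2*5) = 1103*10 = 11030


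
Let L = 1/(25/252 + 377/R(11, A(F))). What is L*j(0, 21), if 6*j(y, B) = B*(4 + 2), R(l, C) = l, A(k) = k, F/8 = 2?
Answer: 58212/95279 ≈ 0.61096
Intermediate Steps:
F = 16 (F = 8*2 = 16)
j(y, B) = B (j(y, B) = (B*(4 + 2))/6 = (B*6)/6 = (6*B)/6 = B)
L = 2772/95279 (L = 1/(25/252 + 377/11) = 1/(95279/2772) = 2772/95279 ≈ 0.029094)
L*j(0, 21) = (2772/95279)*21 = 58212/95279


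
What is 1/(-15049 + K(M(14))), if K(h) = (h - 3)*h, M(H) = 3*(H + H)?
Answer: -1/8245 ≈ -0.00012129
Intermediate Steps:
M(H) = 6*H (M(H) = 3*(2*H) = 6*H)
K(h) = h*(-3 + h) (K(h) = (-3 + h)*h = h*(-3 + h))
1/(-15049 + K(M(14))) = 1/(-15049 + (6*14)*(-3 + 6*14)) = 1/(-15049 + 84*(-3 + 84)) = 1/(-15049 + 84*81) = 1/(-15049 + 6804) = 1/(-8245) = -1/8245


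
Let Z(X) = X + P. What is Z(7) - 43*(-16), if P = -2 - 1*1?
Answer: 692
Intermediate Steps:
P = -3 (P = -2 - 1 = -3)
Z(X) = -3 + X (Z(X) = X - 3 = -3 + X)
Z(7) - 43*(-16) = (-3 + 7) - 43*(-16) = 4 + 688 = 692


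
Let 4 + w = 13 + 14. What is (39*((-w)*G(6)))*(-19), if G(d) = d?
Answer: 102258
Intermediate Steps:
w = 23 (w = -4 + (13 + 14) = -4 + 27 = 23)
(39*((-w)*G(6)))*(-19) = (39*(-1*23*6))*(-19) = (39*(-23*6))*(-19) = (39*(-138))*(-19) = -5382*(-19) = 102258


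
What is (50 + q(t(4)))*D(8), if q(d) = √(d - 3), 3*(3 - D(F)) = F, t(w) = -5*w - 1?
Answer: 50/3 + 2*I*√6/3 ≈ 16.667 + 1.633*I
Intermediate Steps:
t(w) = -1 - 5*w
D(F) = 3 - F/3
q(d) = √(-3 + d)
(50 + q(t(4)))*D(8) = (50 + √(-3 + (-1 - 5*4)))*(3 - ⅓*8) = (50 + √(-3 + (-1 - 20)))*(3 - 8/3) = (50 + √(-3 - 21))*(⅓) = (50 + √(-24))*(⅓) = (50 + 2*I*√6)*(⅓) = 50/3 + 2*I*√6/3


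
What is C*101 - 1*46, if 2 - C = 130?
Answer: -12974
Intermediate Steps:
C = -128 (C = 2 - 1*130 = 2 - 130 = -128)
C*101 - 1*46 = -128*101 - 1*46 = -12928 - 46 = -12974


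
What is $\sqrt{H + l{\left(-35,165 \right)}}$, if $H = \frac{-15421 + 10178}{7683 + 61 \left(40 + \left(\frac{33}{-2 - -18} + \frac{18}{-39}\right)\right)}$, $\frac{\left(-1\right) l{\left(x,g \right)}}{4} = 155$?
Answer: $\frac{2 i \sqrt{701092494518887}}{2125897} \approx 24.91 i$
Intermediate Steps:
$l{\left(x,g \right)} = -620$ ($l{\left(x,g \right)} = \left(-4\right) 155 = -620$)
$H = - \frac{1090544}{2125897}$ ($H = - \frac{5243}{7683 + 61 \left(40 + \left(\frac{33}{-2 + 18} + 18 \left(- \frac{1}{39}\right)\right)\right)} = - \frac{5243}{7683 + 61 \left(40 - \left(\frac{6}{13} - \frac{33}{16}\right)\right)} = - \frac{5243}{7683 + 61 \left(40 + \left(33 \cdot \frac{1}{16} - \frac{6}{13}\right)\right)} = - \frac{5243}{7683 + 61 \left(40 + \left(\frac{33}{16} - \frac{6}{13}\right)\right)} = - \frac{5243}{7683 + 61 \left(40 + \frac{333}{208}\right)} = - \frac{5243}{7683 + 61 \cdot \frac{8653}{208}} = - \frac{5243}{7683 + \frac{527833}{208}} = - \frac{5243}{\frac{2125897}{208}} = \left(-5243\right) \frac{208}{2125897} = - \frac{1090544}{2125897} \approx -0.51298$)
$\sqrt{H + l{\left(-35,165 \right)}} = \sqrt{- \frac{1090544}{2125897} - 620} = \sqrt{- \frac{1319146684}{2125897}} = \frac{2 i \sqrt{701092494518887}}{2125897}$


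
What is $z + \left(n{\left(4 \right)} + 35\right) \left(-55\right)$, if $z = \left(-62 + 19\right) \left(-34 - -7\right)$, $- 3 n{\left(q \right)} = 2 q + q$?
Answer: $-544$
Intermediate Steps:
$n{\left(q \right)} = - q$ ($n{\left(q \right)} = - \frac{2 q + q}{3} = - \frac{3 q}{3} = - q$)
$z = 1161$ ($z = - 43 \left(-34 + 7\right) = \left(-43\right) \left(-27\right) = 1161$)
$z + \left(n{\left(4 \right)} + 35\right) \left(-55\right) = 1161 + \left(\left(-1\right) 4 + 35\right) \left(-55\right) = 1161 + \left(-4 + 35\right) \left(-55\right) = 1161 + 31 \left(-55\right) = 1161 - 1705 = -544$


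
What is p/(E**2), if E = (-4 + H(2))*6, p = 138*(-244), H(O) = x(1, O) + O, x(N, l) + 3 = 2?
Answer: -2806/27 ≈ -103.93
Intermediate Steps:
x(N, l) = -1 (x(N, l) = -3 + 2 = -1)
H(O) = -1 + O
p = -33672
E = -18 (E = (-4 + (-1 + 2))*6 = (-4 + 1)*6 = -3*6 = -18)
p/(E**2) = -33672/((-18)**2) = -33672/324 = -33672*1/324 = -2806/27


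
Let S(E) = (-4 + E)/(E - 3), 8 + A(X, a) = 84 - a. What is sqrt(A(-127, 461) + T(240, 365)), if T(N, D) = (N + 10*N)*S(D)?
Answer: sqrt(73637135)/181 ≈ 47.410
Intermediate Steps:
A(X, a) = 76 - a (A(X, a) = -8 + (84 - a) = 76 - a)
S(E) = (-4 + E)/(-3 + E)
T(N, D) = 11*N*(-4 + D)/(-3 + D) (T(N, D) = (N + 10*N)*((-4 + D)/(-3 + D)) = (11*N)*((-4 + D)/(-3 + D)) = 11*N*(-4 + D)/(-3 + D))
sqrt(A(-127, 461) + T(240, 365)) = sqrt((76 - 1*461) + 11*240*(-4 + 365)/(-3 + 365)) = sqrt((76 - 461) + 11*240*361/362) = sqrt(-385 + 11*240*(1/362)*361) = sqrt(-385 + 476520/181) = sqrt(406835/181) = sqrt(73637135)/181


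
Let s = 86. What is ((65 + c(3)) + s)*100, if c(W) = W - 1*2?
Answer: 15200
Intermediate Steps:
c(W) = -2 + W (c(W) = W - 2 = -2 + W)
((65 + c(3)) + s)*100 = ((65 + (-2 + 3)) + 86)*100 = ((65 + 1) + 86)*100 = (66 + 86)*100 = 152*100 = 15200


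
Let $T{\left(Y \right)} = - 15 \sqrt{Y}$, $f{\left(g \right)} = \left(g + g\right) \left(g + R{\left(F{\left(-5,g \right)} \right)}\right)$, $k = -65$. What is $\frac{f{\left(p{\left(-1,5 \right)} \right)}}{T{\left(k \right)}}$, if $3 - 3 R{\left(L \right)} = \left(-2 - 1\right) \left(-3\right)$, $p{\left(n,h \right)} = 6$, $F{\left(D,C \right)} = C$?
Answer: $\frac{16 i \sqrt{65}}{325} \approx 0.39691 i$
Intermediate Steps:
$R{\left(L \right)} = -2$ ($R{\left(L \right)} = 1 - \frac{\left(-2 - 1\right) \left(-3\right)}{3} = 1 - \frac{\left(-3\right) \left(-3\right)}{3} = 1 - 3 = -2$)
$f{\left(g \right)} = 2 g \left(-2 + g\right)$ ($f{\left(g \right)} = \left(g + g\right) \left(g - 2\right) = 2 g \left(-2 + g\right)$)
$\frac{f{\left(p{\left(-1,5 \right)} \right)}}{T{\left(k \right)}} = \frac{2 \cdot 6 \left(-2 + 6\right)}{\left(-15\right) \sqrt{-65}} = \frac{2 \cdot 6 \cdot 4}{\left(-15\right) i \sqrt{65}} = \frac{48}{\left(-15\right) i \sqrt{65}} = 48 \frac{i \sqrt{65}}{975} = \frac{16 i \sqrt{65}}{325}$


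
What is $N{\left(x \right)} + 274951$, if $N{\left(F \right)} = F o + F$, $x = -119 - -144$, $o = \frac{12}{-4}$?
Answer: $274901$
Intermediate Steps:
$o = -3$ ($o = 12 \left(- \frac{1}{4}\right) = -3$)
$x = 25$ ($x = -119 + 144 = 25$)
$N{\left(F \right)} = - 2 F$ ($N{\left(F \right)} = F \left(-3\right) + F = - 3 F + F = - 2 F$)
$N{\left(x \right)} + 274951 = \left(-2\right) 25 + 274951 = -50 + 274951 = 274901$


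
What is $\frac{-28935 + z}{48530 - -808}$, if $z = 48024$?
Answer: $\frac{2121}{5482} \approx 0.3869$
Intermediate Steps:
$\frac{-28935 + z}{48530 - -808} = \frac{-28935 + 48024}{48530 - -808} = \frac{19089}{48530 + 808} = \frac{19089}{49338} = 19089 \cdot \frac{1}{49338} = \frac{2121}{5482}$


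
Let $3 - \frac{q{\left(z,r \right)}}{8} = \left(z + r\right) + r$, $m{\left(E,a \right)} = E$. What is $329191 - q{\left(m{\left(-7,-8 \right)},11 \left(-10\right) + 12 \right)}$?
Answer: $327543$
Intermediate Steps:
$q{\left(z,r \right)} = 24 - 16 r - 8 z$ ($q{\left(z,r \right)} = 24 - 8 \left(\left(z + r\right) + r\right) = 24 - 8 \left(\left(r + z\right) + r\right) = 24 - 8 \left(z + 2 r\right) = 24 - \left(8 z + 16 r\right) = 24 - 16 r - 8 z$)
$329191 - q{\left(m{\left(-7,-8 \right)},11 \left(-10\right) + 12 \right)} = 329191 - \left(24 - 16 \left(11 \left(-10\right) + 12\right) - -56\right) = 329191 - \left(24 - 16 \left(-110 + 12\right) + 56\right) = 329191 - \left(24 - -1568 + 56\right) = 329191 - \left(24 + 1568 + 56\right) = 329191 - 1648 = 327543$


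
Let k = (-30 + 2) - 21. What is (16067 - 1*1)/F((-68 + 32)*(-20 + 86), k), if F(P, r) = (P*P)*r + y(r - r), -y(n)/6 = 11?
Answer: -8033/138311745 ≈ -5.8079e-5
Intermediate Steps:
y(n) = -66 (y(n) = -6*11 = -66)
k = -49 (k = -28 - 21 = -49)
F(P, r) = -66 + r*P² (F(P, r) = (P*P)*r - 66 = P²*r - 66 = r*P² - 66 = -66 + r*P²)
(16067 - 1*1)/F((-68 + 32)*(-20 + 86), k) = (16067 - 1*1)/(-66 - 49*(-68 + 32)²*(-20 + 86)²) = (16067 - 1)/(-66 - 49*(-36*66)²) = 16066/(-66 - 49*(-2376)²) = 16066/(-66 - 49*5645376) = 16066/(-66 - 276623424) = 16066/(-276623490) = 16066*(-1/276623490) = -8033/138311745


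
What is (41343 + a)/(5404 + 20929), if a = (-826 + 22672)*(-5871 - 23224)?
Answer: -635568027/26333 ≈ -24136.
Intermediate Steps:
a = -635609370 (a = 21846*(-29095) = -635609370)
(41343 + a)/(5404 + 20929) = (41343 - 635609370)/(5404 + 20929) = -635568027/26333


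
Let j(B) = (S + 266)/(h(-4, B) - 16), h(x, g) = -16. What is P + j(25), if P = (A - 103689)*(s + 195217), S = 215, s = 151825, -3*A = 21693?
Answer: -1231804756961/32 ≈ -3.8494e+10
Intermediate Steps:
A = -7231 (A = -⅓*21693 = -7231)
j(B) = -481/32 (j(B) = (215 + 266)/(-16 - 16) = 481/(-32) = 481*(-1/32) = -481/32)
P = -38493898640 (P = (-7231 - 103689)*(151825 + 195217) = -110920*347042 = -38493898640)
P + j(25) = -38493898640 - 481/32 = -1231804756961/32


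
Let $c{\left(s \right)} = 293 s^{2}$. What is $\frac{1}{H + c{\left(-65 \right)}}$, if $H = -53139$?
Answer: $\frac{1}{1184786} \approx 8.4403 \cdot 10^{-7}$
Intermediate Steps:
$\frac{1}{H + c{\left(-65 \right)}} = \frac{1}{-53139 + 293 \left(-65\right)^{2}} = \frac{1}{-53139 + 293 \cdot 4225} = \frac{1}{-53139 + 1237925} = \frac{1}{1184786}$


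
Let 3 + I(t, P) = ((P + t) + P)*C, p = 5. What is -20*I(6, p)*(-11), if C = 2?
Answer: 6380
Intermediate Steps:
I(t, P) = -3 + 2*t + 4*P (I(t, P) = -3 + ((P + t) + P)*2 = -3 + (t + 2*P)*2 = -3 + (2*t + 4*P) = -3 + 2*t + 4*P)
-20*I(6, p)*(-11) = -20*(-3 + 2*6 + 4*5)*(-11) = -20*(-3 + 12 + 20)*(-11) = -20*29*(-11) = -580*(-11) = 6380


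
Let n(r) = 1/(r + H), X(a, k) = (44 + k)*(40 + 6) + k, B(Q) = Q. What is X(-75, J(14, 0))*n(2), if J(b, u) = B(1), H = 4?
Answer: 2071/6 ≈ 345.17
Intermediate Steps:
J(b, u) = 1
X(a, k) = 2024 + 47*k (X(a, k) = (44 + k)*46 + k = (2024 + 46*k) + k = 2024 + 47*k)
n(r) = 1/(4 + r) (n(r) = 1/(r + 4) = 1/(4 + r))
X(-75, J(14, 0))*n(2) = (2024 + 47*1)/(4 + 2) = (2024 + 47)/6 = 2071*(1/6) = 2071/6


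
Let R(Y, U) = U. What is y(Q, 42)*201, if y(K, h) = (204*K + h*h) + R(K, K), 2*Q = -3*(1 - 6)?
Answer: 1327203/2 ≈ 6.6360e+5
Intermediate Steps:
Q = 15/2 (Q = (-3*(1 - 6))/2 = (-3*(-5))/2 = (1/2)*15 = 15/2 ≈ 7.5000)
y(K, h) = h**2 + 205*K (y(K, h) = (204*K + h*h) + K = (204*K + h**2) + K = (h**2 + 204*K) + K = h**2 + 205*K)
y(Q, 42)*201 = (42**2 + 205*(15/2))*201 = (1764 + 3075/2)*201 = (6603/2)*201 = 1327203/2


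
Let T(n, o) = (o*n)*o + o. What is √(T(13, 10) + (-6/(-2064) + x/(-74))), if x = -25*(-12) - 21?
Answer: 29*√62904958/6364 ≈ 36.142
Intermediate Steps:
T(n, o) = o + n*o² (T(n, o) = (n*o)*o + o = n*o² + o = o + n*o²)
x = 279 (x = 300 - 21 = 279)
√(T(13, 10) + (-6/(-2064) + x/(-74))) = √(10*(1 + 13*10) + (-6/(-2064) + 279/(-74))) = √(10*(1 + 130) + (-6*(-1/2064) + 279*(-1/74))) = √(10*131 + (1/344 - 279/74)) = √(1310 - 47951/12728) = √(16625729/12728) = 29*√62904958/6364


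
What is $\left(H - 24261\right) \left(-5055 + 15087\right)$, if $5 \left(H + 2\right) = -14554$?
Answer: $- \frac{1363037808}{5} \approx -2.7261 \cdot 10^{8}$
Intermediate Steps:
$H = - \frac{14564}{5}$ ($H = -2 + \frac{1}{5} \left(-14554\right) = -2 - \frac{14554}{5} = - \frac{14564}{5} \approx -2912.8$)
$\left(H - 24261\right) \left(-5055 + 15087\right) = \left(- \frac{14564}{5} - 24261\right) \left(-5055 + 15087\right) = \left(- \frac{135869}{5}\right) 10032 = - \frac{1363037808}{5}$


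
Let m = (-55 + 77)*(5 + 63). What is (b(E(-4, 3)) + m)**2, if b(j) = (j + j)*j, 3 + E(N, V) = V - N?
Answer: 2334784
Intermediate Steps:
E(N, V) = -3 + V - N (E(N, V) = -3 + (V - N) = -3 + V - N)
m = 1496 (m = 22*68 = 1496)
b(j) = 2*j**2 (b(j) = (2*j)*j = 2*j**2)
(b(E(-4, 3)) + m)**2 = (2*(-3 + 3 - 1*(-4))**2 + 1496)**2 = (2*(-3 + 3 + 4)**2 + 1496)**2 = (2*4**2 + 1496)**2 = (2*16 + 1496)**2 = (32 + 1496)**2 = 1528**2 = 2334784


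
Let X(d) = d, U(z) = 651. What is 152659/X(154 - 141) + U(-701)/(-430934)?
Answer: 722922473/61562 ≈ 11743.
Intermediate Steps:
152659/X(154 - 141) + U(-701)/(-430934) = 152659/(154 - 141) + 651/(-430934) = 152659/13 + 651*(-1/430934) = 152659*(1/13) - 93/61562 = 11743 - 93/61562 = 722922473/61562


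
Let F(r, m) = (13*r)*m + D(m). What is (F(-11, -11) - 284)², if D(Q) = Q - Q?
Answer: 1661521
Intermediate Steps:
D(Q) = 0
F(r, m) = 13*m*r (F(r, m) = (13*r)*m + 0 = 13*m*r + 0 = 13*m*r)
(F(-11, -11) - 284)² = (13*(-11)*(-11) - 284)² = (1573 - 284)² = 1289² = 1661521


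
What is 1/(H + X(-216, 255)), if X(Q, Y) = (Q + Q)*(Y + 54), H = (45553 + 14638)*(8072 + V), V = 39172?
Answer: 1/2843530116 ≈ 3.5168e-10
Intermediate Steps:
H = 2843663604 (H = (45553 + 14638)*(8072 + 39172) = 60191*47244 = 2843663604)
X(Q, Y) = 2*Q*(54 + Y) (X(Q, Y) = (2*Q)*(54 + Y) = 2*Q*(54 + Y))
1/(H + X(-216, 255)) = 1/(2843663604 + 2*(-216)*(54 + 255)) = 1/(2843663604 + 2*(-216)*309) = 1/(2843663604 - 133488) = 1/2843530116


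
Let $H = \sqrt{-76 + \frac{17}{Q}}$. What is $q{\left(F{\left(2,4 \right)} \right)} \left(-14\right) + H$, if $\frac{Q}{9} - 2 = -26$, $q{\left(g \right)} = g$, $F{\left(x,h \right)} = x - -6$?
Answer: $-112 + \frac{i \sqrt{98598}}{36} \approx -112.0 + 8.7223 i$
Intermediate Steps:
$F{\left(x,h \right)} = 6 + x$ ($F{\left(x,h \right)} = x + 6 = 6 + x$)
$Q = -216$ ($Q = 18 + 9 \left(-26\right) = 18 - 234 = -216$)
$H = \frac{i \sqrt{98598}}{36}$ ($H = \sqrt{-76 + \frac{17}{-216}} = \sqrt{-76 + 17 \left(- \frac{1}{216}\right)} = \sqrt{-76 - \frac{17}{216}} = \sqrt{- \frac{16433}{216}} = \frac{i \sqrt{98598}}{36} \approx 8.7223 i$)
$q{\left(F{\left(2,4 \right)} \right)} \left(-14\right) + H = \left(6 + 2\right) \left(-14\right) + \frac{i \sqrt{98598}}{36} = 8 \left(-14\right) + \frac{i \sqrt{98598}}{36} = -112 + \frac{i \sqrt{98598}}{36}$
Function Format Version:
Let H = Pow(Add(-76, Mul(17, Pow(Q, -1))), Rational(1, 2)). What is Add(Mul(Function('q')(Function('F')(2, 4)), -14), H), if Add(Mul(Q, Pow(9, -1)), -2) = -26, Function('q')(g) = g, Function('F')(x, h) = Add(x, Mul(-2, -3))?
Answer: Add(-112, Mul(Rational(1, 36), I, Pow(98598, Rational(1, 2)))) ≈ Add(-112.00, Mul(8.7223, I))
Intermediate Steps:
Function('F')(x, h) = Add(6, x) (Function('F')(x, h) = Add(x, 6) = Add(6, x))
Q = -216 (Q = Add(18, Mul(9, -26)) = Add(18, -234) = -216)
H = Mul(Rational(1, 36), I, Pow(98598, Rational(1, 2))) (H = Pow(Add(-76, Mul(17, Pow(-216, -1))), Rational(1, 2)) = Pow(Add(-76, Mul(17, Rational(-1, 216))), Rational(1, 2)) = Pow(Add(-76, Rational(-17, 216)), Rational(1, 2)) = Pow(Rational(-16433, 216), Rational(1, 2)) = Mul(Rational(1, 36), I, Pow(98598, Rational(1, 2))) ≈ Mul(8.7223, I))
Add(Mul(Function('q')(Function('F')(2, 4)), -14), H) = Add(Mul(Add(6, 2), -14), Mul(Rational(1, 36), I, Pow(98598, Rational(1, 2)))) = Add(Mul(8, -14), Mul(Rational(1, 36), I, Pow(98598, Rational(1, 2)))) = Add(-112, Mul(Rational(1, 36), I, Pow(98598, Rational(1, 2))))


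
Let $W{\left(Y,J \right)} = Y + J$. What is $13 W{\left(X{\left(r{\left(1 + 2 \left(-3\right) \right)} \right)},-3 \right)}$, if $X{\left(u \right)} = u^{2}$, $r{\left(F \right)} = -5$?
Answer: $286$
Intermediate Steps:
$W{\left(Y,J \right)} = J + Y$
$13 W{\left(X{\left(r{\left(1 + 2 \left(-3\right) \right)} \right)},-3 \right)} = 13 \left(-3 + \left(-5\right)^{2}\right) = 13 \left(-3 + 25\right) = 13 \cdot 22 = 286$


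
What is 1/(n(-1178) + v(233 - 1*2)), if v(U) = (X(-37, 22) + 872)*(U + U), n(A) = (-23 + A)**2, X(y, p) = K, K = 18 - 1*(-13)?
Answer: 1/1859587 ≈ 5.3775e-7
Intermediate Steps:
K = 31 (K = 18 + 13 = 31)
X(y, p) = 31
v(U) = 1806*U (v(U) = (31 + 872)*(U + U) = 903*(2*U) = 1806*U)
1/(n(-1178) + v(233 - 1*2)) = 1/((-23 - 1178)**2 + 1806*(233 - 1*2)) = 1/((-1201)**2 + 1806*(233 - 2)) = 1/(1442401 + 1806*231) = 1/(1442401 + 417186) = 1/1859587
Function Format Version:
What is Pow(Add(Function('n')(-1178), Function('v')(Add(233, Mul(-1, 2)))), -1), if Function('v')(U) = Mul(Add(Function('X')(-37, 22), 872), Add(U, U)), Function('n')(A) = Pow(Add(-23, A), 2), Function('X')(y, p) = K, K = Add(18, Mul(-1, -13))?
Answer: Rational(1, 1859587) ≈ 5.3775e-7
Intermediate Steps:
K = 31 (K = Add(18, 13) = 31)
Function('X')(y, p) = 31
Function('v')(U) = Mul(1806, U) (Function('v')(U) = Mul(Add(31, 872), Add(U, U)) = Mul(903, Mul(2, U)) = Mul(1806, U))
Pow(Add(Function('n')(-1178), Function('v')(Add(233, Mul(-1, 2)))), -1) = Pow(Add(Pow(Add(-23, -1178), 2), Mul(1806, Add(233, Mul(-1, 2)))), -1) = Pow(Add(Pow(-1201, 2), Mul(1806, Add(233, -2))), -1) = Pow(Add(1442401, Mul(1806, 231)), -1) = Pow(Add(1442401, 417186), -1) = Pow(1859587, -1) = Rational(1, 1859587)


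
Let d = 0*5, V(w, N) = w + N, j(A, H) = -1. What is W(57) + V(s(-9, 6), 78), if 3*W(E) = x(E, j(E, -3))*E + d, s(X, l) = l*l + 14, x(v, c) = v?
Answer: 1211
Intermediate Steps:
s(X, l) = 14 + l**2 (s(X, l) = l**2 + 14 = 14 + l**2)
V(w, N) = N + w
d = 0
W(E) = E**2/3 (W(E) = (E*E + 0)/3 = (E**2 + 0)/3 = E**2/3)
W(57) + V(s(-9, 6), 78) = (1/3)*57**2 + (78 + (14 + 6**2)) = (1/3)*3249 + (78 + (14 + 36)) = 1083 + (78 + 50) = 1083 + 128 = 1211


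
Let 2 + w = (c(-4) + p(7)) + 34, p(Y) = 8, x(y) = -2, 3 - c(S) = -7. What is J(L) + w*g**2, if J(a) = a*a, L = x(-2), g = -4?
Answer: 804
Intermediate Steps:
c(S) = 10 (c(S) = 3 - 1*(-7) = 3 + 7 = 10)
L = -2
J(a) = a**2
w = 50 (w = -2 + ((10 + 8) + 34) = -2 + (18 + 34) = -2 + 52 = 50)
J(L) + w*g**2 = (-2)**2 + 50*(-4)**2 = 4 + 50*16 = 4 + 800 = 804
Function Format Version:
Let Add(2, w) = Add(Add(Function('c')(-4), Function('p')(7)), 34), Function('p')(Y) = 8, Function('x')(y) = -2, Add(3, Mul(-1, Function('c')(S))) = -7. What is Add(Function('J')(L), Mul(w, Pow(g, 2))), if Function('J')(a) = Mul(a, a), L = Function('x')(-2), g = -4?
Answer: 804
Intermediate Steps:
Function('c')(S) = 10 (Function('c')(S) = Add(3, Mul(-1, -7)) = Add(3, 7) = 10)
L = -2
Function('J')(a) = Pow(a, 2)
w = 50 (w = Add(-2, Add(Add(10, 8), 34)) = Add(-2, Add(18, 34)) = Add(-2, 52) = 50)
Add(Function('J')(L), Mul(w, Pow(g, 2))) = Add(Pow(-2, 2), Mul(50, Pow(-4, 2))) = Add(4, Mul(50, 16)) = Add(4, 800) = 804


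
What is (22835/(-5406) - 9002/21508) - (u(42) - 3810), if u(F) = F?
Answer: 54696753809/14534031 ≈ 3763.4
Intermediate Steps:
(22835/(-5406) - 9002/21508) - (u(42) - 3810) = (22835/(-5406) - 9002/21508) - (42 - 3810) = (22835*(-1/5406) - 9002*1/21508) - 1*(-3768) = (-22835/5406 - 4501/10754) + 3768 = -67474999/14534031 + 3768 = 54696753809/14534031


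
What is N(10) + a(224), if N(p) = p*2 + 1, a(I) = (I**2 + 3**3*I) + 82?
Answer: 56327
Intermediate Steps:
a(I) = 82 + I**2 + 27*I (a(I) = (I**2 + 27*I) + 82 = 82 + I**2 + 27*I)
N(p) = 1 + 2*p (N(p) = 2*p + 1 = 1 + 2*p)
N(10) + a(224) = (1 + 2*10) + (82 + 224**2 + 27*224) = (1 + 20) + (82 + 50176 + 6048) = 21 + 56306 = 56327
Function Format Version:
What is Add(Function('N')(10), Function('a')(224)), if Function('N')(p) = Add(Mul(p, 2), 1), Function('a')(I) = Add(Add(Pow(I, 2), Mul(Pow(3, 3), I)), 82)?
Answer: 56327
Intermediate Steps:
Function('a')(I) = Add(82, Pow(I, 2), Mul(27, I)) (Function('a')(I) = Add(Add(Pow(I, 2), Mul(27, I)), 82) = Add(82, Pow(I, 2), Mul(27, I)))
Function('N')(p) = Add(1, Mul(2, p)) (Function('N')(p) = Add(Mul(2, p), 1) = Add(1, Mul(2, p)))
Add(Function('N')(10), Function('a')(224)) = Add(Add(1, Mul(2, 10)), Add(82, Pow(224, 2), Mul(27, 224))) = Add(Add(1, 20), Add(82, 50176, 6048)) = Add(21, 56306) = 56327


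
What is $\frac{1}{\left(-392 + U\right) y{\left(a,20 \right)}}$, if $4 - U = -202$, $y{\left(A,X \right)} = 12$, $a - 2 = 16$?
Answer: $- \frac{1}{2232} \approx -0.00044803$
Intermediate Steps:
$a = 18$ ($a = 2 + 16 = 18$)
$U = 206$ ($U = 4 - -202 = 4 + 202 = 206$)
$\frac{1}{\left(-392 + U\right) y{\left(a,20 \right)}} = \frac{1}{\left(-392 + 206\right) 12} = \frac{1}{\left(-186\right) 12} = \frac{1}{-2232} = - \frac{1}{2232}$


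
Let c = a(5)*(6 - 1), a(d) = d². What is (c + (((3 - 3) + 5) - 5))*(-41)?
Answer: -5125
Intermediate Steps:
c = 125 (c = 5²*(6 - 1) = 25*5 = 125)
(c + (((3 - 3) + 5) - 5))*(-41) = (125 + (((3 - 3) + 5) - 5))*(-41) = (125 + ((0 + 5) - 5))*(-41) = (125 + (5 - 5))*(-41) = (125 + 0)*(-41) = 125*(-41) = -5125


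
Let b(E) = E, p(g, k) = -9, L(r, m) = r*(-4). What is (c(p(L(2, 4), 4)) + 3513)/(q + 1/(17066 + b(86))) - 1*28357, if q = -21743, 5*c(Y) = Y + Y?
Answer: -52877022510119/1864679675 ≈ -28357.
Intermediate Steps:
L(r, m) = -4*r
c(Y) = 2*Y/5 (c(Y) = (Y + Y)/5 = (2*Y)/5 = 2*Y/5)
(c(p(L(2, 4), 4)) + 3513)/(q + 1/(17066 + b(86))) - 1*28357 = ((⅖)*(-9) + 3513)/(-21743 + 1/(17066 + 86)) - 1*28357 = (-18/5 + 3513)/(-21743 + 1/17152) - 28357 = 17547/(5*(-21743 + 1/17152)) - 28357 = 17547/(5*(-372935935/17152)) - 28357 = (17547/5)*(-17152/372935935) - 28357 = -300966144/1864679675 - 28357 = -52877022510119/1864679675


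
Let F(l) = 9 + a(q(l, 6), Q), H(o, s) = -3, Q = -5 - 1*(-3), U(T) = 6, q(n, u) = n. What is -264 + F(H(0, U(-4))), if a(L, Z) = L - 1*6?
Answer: -264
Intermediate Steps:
Q = -2 (Q = -5 + 3 = -2)
a(L, Z) = -6 + L (a(L, Z) = L - 6 = -6 + L)
F(l) = 3 + l (F(l) = 9 + (-6 + l) = 3 + l)
-264 + F(H(0, U(-4))) = -264 + (3 - 3) = -264 + 0 = -264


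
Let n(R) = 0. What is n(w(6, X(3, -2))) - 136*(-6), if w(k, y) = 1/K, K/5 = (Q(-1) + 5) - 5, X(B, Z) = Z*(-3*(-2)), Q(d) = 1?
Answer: 816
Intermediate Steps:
X(B, Z) = 6*Z (X(B, Z) = Z*6 = 6*Z)
K = 5 (K = 5*((1 + 5) - 5) = 5*(6 - 5) = 5*1 = 5)
w(k, y) = ⅕ (w(k, y) = 1/5 = ⅕)
n(w(6, X(3, -2))) - 136*(-6) = 0 - 136*(-6) = 0 + 816 = 816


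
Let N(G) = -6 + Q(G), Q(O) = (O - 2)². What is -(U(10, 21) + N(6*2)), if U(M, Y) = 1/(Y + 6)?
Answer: -2539/27 ≈ -94.037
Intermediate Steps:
Q(O) = (-2 + O)²
U(M, Y) = 1/(6 + Y)
N(G) = -6 + (-2 + G)²
-(U(10, 21) + N(6*2)) = -(1/(6 + 21) + (-6 + (-2 + 6*2)²)) = -(1/27 + (-6 + (-2 + 12)²)) = -(1/27 + (-6 + 10²)) = -(1/27 + (-6 + 100)) = -(1/27 + 94) = -1*2539/27 = -2539/27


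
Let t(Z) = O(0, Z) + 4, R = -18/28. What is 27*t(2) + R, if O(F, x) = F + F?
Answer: 1503/14 ≈ 107.36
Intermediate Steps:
O(F, x) = 2*F
R = -9/14 (R = -18*1/28 = -9/14 ≈ -0.64286)
t(Z) = 4 (t(Z) = 2*0 + 4 = 0 + 4 = 4)
27*t(2) + R = 27*4 - 9/14 = 108 - 9/14 = 1503/14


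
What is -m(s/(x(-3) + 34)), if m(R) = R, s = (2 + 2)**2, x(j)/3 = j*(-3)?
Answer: -16/61 ≈ -0.26230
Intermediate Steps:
x(j) = -9*j (x(j) = 3*(j*(-3)) = 3*(-3*j) = -9*j)
s = 16 (s = 4**2 = 16)
-m(s/(x(-3) + 34)) = -16/(-9*(-3) + 34) = -16/(27 + 34) = -16/61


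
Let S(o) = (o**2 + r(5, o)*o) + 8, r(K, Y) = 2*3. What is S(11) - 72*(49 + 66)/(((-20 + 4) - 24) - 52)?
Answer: 285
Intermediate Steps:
r(K, Y) = 6
S(o) = 8 + o**2 + 6*o (S(o) = (o**2 + 6*o) + 8 = 8 + o**2 + 6*o)
S(11) - 72*(49 + 66)/(((-20 + 4) - 24) - 52) = (8 + 11**2 + 6*11) - 72*(49 + 66)/(((-20 + 4) - 24) - 52) = (8 + 121 + 66) - 8280/((-16 - 24) - 52) = 195 - 8280/(-40 - 52) = 195 - 8280/(-92) = 195 - 8280*(-1)/92 = 195 - 72*(-5/4) = 195 + 90 = 285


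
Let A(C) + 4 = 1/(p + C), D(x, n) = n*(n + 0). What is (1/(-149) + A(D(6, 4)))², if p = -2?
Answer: 67387681/4351396 ≈ 15.486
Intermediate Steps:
D(x, n) = n² (D(x, n) = n*n = n²)
A(C) = -4 + 1/(-2 + C)
(1/(-149) + A(D(6, 4)))² = (1/(-149) + (9 - 4*4²)/(-2 + 4²))² = (1*(-1/149) + (9 - 4*16)/(-2 + 16))² = (-1/149 + (9 - 64)/14)² = (-1/149 + (1/14)*(-55))² = (-1/149 - 55/14)² = (-8209/2086)² = 67387681/4351396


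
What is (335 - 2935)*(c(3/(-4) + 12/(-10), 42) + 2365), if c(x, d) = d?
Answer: -6258200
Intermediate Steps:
(335 - 2935)*(c(3/(-4) + 12/(-10), 42) + 2365) = (335 - 2935)*(42 + 2365) = -2600*2407 = -6258200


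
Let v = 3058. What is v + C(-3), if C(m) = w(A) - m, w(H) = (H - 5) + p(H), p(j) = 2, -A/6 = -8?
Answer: 3106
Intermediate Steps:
A = 48 (A = -6*(-8) = 48)
w(H) = -3 + H (w(H) = (H - 5) + 2 = (-5 + H) + 2 = -3 + H)
C(m) = 45 - m (C(m) = (-3 + 48) - m = 45 - m)
v + C(-3) = 3058 + (45 - 1*(-3)) = 3058 + (45 + 3) = 3058 + 48 = 3106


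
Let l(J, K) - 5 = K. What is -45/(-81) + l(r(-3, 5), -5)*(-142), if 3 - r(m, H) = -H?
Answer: 5/9 ≈ 0.55556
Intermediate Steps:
r(m, H) = 3 + H (r(m, H) = 3 - (-1)*H = 3 + H)
l(J, K) = 5 + K
-45/(-81) + l(r(-3, 5), -5)*(-142) = -45/(-81) + (5 - 5)*(-142) = -45*(-1/81) + 0*(-142) = 5/9 + 0 = 5/9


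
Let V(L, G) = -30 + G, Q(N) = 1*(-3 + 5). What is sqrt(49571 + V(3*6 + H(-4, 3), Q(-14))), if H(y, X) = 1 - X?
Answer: sqrt(49543) ≈ 222.58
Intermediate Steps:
Q(N) = 2 (Q(N) = 1*2 = 2)
sqrt(49571 + V(3*6 + H(-4, 3), Q(-14))) = sqrt(49571 + (-30 + 2)) = sqrt(49571 - 28) = sqrt(49543)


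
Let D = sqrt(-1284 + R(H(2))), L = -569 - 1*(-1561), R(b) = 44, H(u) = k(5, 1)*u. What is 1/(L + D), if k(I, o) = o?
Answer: 4/3973 - I*sqrt(310)/492652 ≈ 0.0010068 - 3.5739e-5*I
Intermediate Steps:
H(u) = u (H(u) = 1*u = u)
L = 992 (L = -569 + 1561 = 992)
D = 2*I*sqrt(310) (D = sqrt(-1284 + 44) = sqrt(-1240) = 2*I*sqrt(310) ≈ 35.214*I)
1/(L + D) = 1/(992 + 2*I*sqrt(310))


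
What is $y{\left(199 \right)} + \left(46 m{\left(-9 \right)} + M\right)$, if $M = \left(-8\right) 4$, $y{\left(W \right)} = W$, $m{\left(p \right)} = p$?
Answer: $-247$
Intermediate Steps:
$M = -32$
$y{\left(199 \right)} + \left(46 m{\left(-9 \right)} + M\right) = 199 + \left(46 \left(-9\right) - 32\right) = 199 - 446 = -247$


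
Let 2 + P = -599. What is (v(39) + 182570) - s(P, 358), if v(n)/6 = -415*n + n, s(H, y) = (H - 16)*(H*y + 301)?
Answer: -132481075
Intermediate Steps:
P = -601 (P = -2 - 599 = -601)
s(H, y) = (-16 + H)*(301 + H*y)
v(n) = -2484*n (v(n) = 6*(-415*n + n) = 6*(-414*n) = -2484*n)
(v(39) + 182570) - s(P, 358) = (-2484*39 + 182570) - (-4816 + 301*(-601) + 358*(-601)² - 16*(-601)*358) = (-96876 + 182570) - (-4816 - 180901 + 358*361201 + 3442528) = 85694 - (-4816 - 180901 + 129309958 + 3442528) = 85694 - 1*132566769 = 85694 - 132566769 = -132481075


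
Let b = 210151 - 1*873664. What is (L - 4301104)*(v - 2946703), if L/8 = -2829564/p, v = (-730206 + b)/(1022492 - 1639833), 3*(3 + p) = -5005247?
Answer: 4895263067679050317734544/386243718037 ≈ 1.2674e+13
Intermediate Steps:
p = -5005256/3 (p = -3 + (⅓)*(-5005247) = -3 - 5005247/3 = -5005256/3 ≈ -1.6684e+6)
b = -663513 (b = 210151 - 873664 = -663513)
v = 1393719/617341 (v = (-730206 - 663513)/(1022492 - 1639833) = -1393719/(-617341) = -1393719*(-1/617341) = 1393719/617341 ≈ 2.2576)
L = 8488692/625657 (L = 8*(-2829564/(-5005256/3)) = 8*(-2829564*(-3/5005256)) = 8*(2122173/1251314) = 8488692/625657 ≈ 13.568)
(L - 4301104)*(v - 2946703) = (8488692/625657 - 4301104)*(1393719/617341 - 2946703) = -2691007336636/625657*(-1819119183004/617341) = 4895263067679050317734544/386243718037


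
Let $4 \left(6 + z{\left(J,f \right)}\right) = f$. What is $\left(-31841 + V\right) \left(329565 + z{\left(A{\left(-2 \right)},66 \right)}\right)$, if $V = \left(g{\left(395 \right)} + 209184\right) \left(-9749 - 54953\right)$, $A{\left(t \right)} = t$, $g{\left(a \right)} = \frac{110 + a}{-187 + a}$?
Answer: $- \frac{927834432637055841}{208} \approx -4.4607 \cdot 10^{15}$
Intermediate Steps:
$g{\left(a \right)} = \frac{110 + a}{-187 + a}$
$z{\left(J,f \right)} = -6 + \frac{f}{4}$
$V = - \frac{1407617146727}{104}$ ($V = \left(\frac{110 + 395}{-187 + 395} + 209184\right) \left(-9749 - 54953\right) = \left(\frac{1}{208} \cdot 505 + 209184\right) \left(-64702\right) = \left(\frac{505}{208} + 209184\right) \left(-64702\right) = \frac{43510777}{208} \left(-64702\right) = - \frac{1407617146727}{104} \approx -1.3535 \cdot 10^{10}$)
$\left(-31841 + V\right) \left(329565 + z{\left(A{\left(-2 \right)},66 \right)}\right) = \left(-31841 - \frac{1407617146727}{104}\right) \left(329565 + \left(-6 + \frac{1}{4} \cdot 66\right)\right) = - \frac{1407620458191 \left(329565 + \left(-6 + \frac{33}{2}\right)\right)}{104} = - \frac{1407620458191 \left(329565 + \frac{21}{2}\right)}{104} = \left(- \frac{1407620458191}{104}\right) \frac{659151}{2} = - \frac{927834432637055841}{208}$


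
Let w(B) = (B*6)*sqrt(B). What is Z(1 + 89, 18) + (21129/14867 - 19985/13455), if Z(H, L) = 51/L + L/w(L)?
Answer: 221576363/80014194 + sqrt(2)/36 ≈ 2.8085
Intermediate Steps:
w(B) = 6*B**(3/2) (w(B) = (6*B)*sqrt(B) = 6*B**(3/2))
Z(H, L) = 51/L + 1/(6*sqrt(L)) (Z(H, L) = 51/L + L/((6*L**(3/2))) = 51/L + L*(1/(6*L**(3/2))) = 51/L + 1/(6*sqrt(L)))
Z(1 + 89, 18) + (21129/14867 - 19985/13455) = (51/18 + 1/(6*sqrt(18))) + (21129/14867 - 19985/13455) = (51*(1/18) + (sqrt(2)/6)/6) + (21129*(1/14867) - 19985*1/13455) = (17/6 + sqrt(2)/36) + (21129/14867 - 3997/2691) = (17/6 + sqrt(2)/36) - 2565260/40007097 = 221576363/80014194 + sqrt(2)/36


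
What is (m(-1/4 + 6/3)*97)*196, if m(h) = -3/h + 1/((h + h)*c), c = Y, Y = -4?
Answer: -33950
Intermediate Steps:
c = -4
m(h) = -25/(8*h) (m(h) = -3/h + 1/((h + h)*(-4)) = -3/h - ¼/(2*h) = -3/h + (1/(2*h))*(-¼) = -3/h - 1/(8*h) = -25/(8*h))
(m(-1/4 + 6/3)*97)*196 = (-25/(8*(-1/4 + 6/3))*97)*196 = (-25/(8*(-1*¼ + 6*(⅓)))*97)*196 = (-25/(8*(-¼ + 2))*97)*196 = (-25/(8*7/4)*97)*196 = (-25/8*4/7*97)*196 = -25/14*97*196 = -2425/14*196 = -33950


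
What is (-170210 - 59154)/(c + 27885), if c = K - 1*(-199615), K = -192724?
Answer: -57341/8694 ≈ -6.5955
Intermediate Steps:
c = 6891 (c = -192724 - 1*(-199615) = -192724 + 199615 = 6891)
(-170210 - 59154)/(c + 27885) = (-170210 - 59154)/(6891 + 27885) = -229364/34776 = -229364*1/34776 = -57341/8694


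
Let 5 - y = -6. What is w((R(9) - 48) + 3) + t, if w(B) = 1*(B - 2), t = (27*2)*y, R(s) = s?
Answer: 556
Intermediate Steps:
y = 11 (y = 5 - 1*(-6) = 5 + 6 = 11)
t = 594 (t = (27*2)*11 = 54*11 = 594)
w(B) = -2 + B (w(B) = 1*(-2 + B) = -2 + B)
w((R(9) - 48) + 3) + t = (-2 + ((9 - 48) + 3)) + 594 = (-2 + (-39 + 3)) + 594 = (-2 - 36) + 594 = -38 + 594 = 556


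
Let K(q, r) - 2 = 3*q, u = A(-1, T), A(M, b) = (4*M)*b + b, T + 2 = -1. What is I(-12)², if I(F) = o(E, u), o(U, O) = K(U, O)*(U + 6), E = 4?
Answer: 19600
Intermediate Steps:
T = -3 (T = -2 - 1 = -3)
A(M, b) = b + 4*M*b (A(M, b) = 4*M*b + b = b + 4*M*b)
u = 9 (u = -3*(1 + 4*(-1)) = -3*(1 - 4) = -3*(-3) = 9)
K(q, r) = 2 + 3*q
o(U, O) = (2 + 3*U)*(6 + U) (o(U, O) = (2 + 3*U)*(U + 6) = (2 + 3*U)*(6 + U))
I(F) = 140 (I(F) = (2 + 3*4)*(6 + 4) = (2 + 12)*10 = 14*10 = 140)
I(-12)² = 140² = 19600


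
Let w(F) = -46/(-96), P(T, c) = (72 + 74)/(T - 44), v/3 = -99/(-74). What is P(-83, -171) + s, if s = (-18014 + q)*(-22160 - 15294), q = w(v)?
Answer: 2056419788017/3048 ≈ 6.7468e+8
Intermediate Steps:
v = 297/74 (v = 3*(-99/(-74)) = 3*(-99*(-1/74)) = 3*(99/74) = 297/74 ≈ 4.0135)
P(T, c) = 146/(-44 + T)
w(F) = 23/48 (w(F) = -46*(-1/96) = 23/48)
q = 23/48 ≈ 0.47917
s = 16192281823/24 (s = (-18014 + 23/48)*(-22160 - 15294) = -864649/48*(-37454) = 16192281823/24 ≈ 6.7468e+8)
P(-83, -171) + s = 146/(-44 - 83) + 16192281823/24 = 146/(-127) + 16192281823/24 = 146*(-1/127) + 16192281823/24 = -146/127 + 16192281823/24 = 2056419788017/3048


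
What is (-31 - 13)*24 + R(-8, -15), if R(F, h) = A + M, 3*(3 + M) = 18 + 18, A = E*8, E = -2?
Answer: -1063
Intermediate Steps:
A = -16 (A = -2*8 = -16)
M = 9 (M = -3 + (18 + 18)/3 = -3 + (1/3)*36 = -3 + 12 = 9)
R(F, h) = -7 (R(F, h) = -16 + 9 = -7)
(-31 - 13)*24 + R(-8, -15) = (-31 - 13)*24 - 7 = -44*24 - 7 = -1056 - 7 = -1063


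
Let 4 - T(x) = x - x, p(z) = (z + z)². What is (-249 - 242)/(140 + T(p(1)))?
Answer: -491/144 ≈ -3.4097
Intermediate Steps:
p(z) = 4*z² (p(z) = (2*z)² = 4*z²)
T(x) = 4 (T(x) = 4 - (x - x) = 4 - 1*0 = 4 + 0 = 4)
(-249 - 242)/(140 + T(p(1))) = (-249 - 242)/(140 + 4) = -491/144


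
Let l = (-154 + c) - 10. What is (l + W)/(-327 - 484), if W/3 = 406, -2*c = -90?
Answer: -1099/811 ≈ -1.3551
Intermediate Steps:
c = 45 (c = -½*(-90) = 45)
W = 1218 (W = 3*406 = 1218)
l = -119 (l = (-154 + 45) - 10 = -109 - 10 = -119)
(l + W)/(-327 - 484) = (-119 + 1218)/(-327 - 484) = 1099/(-811) = 1099*(-1/811) = -1099/811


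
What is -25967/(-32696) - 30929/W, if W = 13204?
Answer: -167096579/107929496 ≈ -1.5482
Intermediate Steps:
-25967/(-32696) - 30929/W = -25967/(-32696) - 30929/13204 = -25967*(-1/32696) - 30929*1/13204 = 25967/32696 - 30929/13204 = -167096579/107929496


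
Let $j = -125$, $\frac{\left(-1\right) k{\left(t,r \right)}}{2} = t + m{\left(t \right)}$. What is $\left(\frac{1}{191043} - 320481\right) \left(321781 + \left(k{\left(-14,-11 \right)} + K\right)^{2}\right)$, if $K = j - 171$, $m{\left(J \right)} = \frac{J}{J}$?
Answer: $- \frac{24164601431503442}{191043} \approx -1.2649 \cdot 10^{11}$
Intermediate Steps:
$m{\left(J \right)} = 1$
$k{\left(t,r \right)} = -2 - 2 t$ ($k{\left(t,r \right)} = - 2 \left(t + 1\right) = - 2 \left(1 + t\right) = -2 - 2 t$)
$K = -296$ ($K = -125 - 171 = -296$)
$\left(\frac{1}{191043} - 320481\right) \left(321781 + \left(k{\left(-14,-11 \right)} + K\right)^{2}\right) = \left(\frac{1}{191043} - 320481\right) \left(321781 + \left(\left(-2 - -28\right) - 296\right)^{2}\right) = \left(\frac{1}{191043} - 320481\right) \left(321781 + \left(\left(-2 + 28\right) - 296\right)^{2}\right) = - \frac{61225651682 \left(321781 + \left(26 - 296\right)^{2}\right)}{191043} = - \frac{61225651682 \left(321781 + \left(-270\right)^{2}\right)}{191043} = - \frac{61225651682 \left(321781 + 72900\right)}{191043} = \left(- \frac{61225651682}{191043}\right) 394681 = - \frac{24164601431503442}{191043}$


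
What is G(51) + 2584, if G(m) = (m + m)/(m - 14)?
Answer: 95710/37 ≈ 2586.8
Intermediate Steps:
G(m) = 2*m/(-14 + m) (G(m) = (2*m)/(-14 + m) = 2*m/(-14 + m))
G(51) + 2584 = 2*51/(-14 + 51) + 2584 = 2*51/37 + 2584 = 2*51*(1/37) + 2584 = 102/37 + 2584 = 95710/37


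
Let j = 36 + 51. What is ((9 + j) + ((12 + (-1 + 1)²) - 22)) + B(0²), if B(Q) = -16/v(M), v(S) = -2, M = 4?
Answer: 94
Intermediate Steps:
j = 87
B(Q) = 8 (B(Q) = -16/(-2) = -16*(-½) = 8)
((9 + j) + ((12 + (-1 + 1)²) - 22)) + B(0²) = ((9 + 87) + ((12 + (-1 + 1)²) - 22)) + 8 = (96 + ((12 + 0²) - 22)) + 8 = (96 + ((12 + 0) - 22)) + 8 = (96 + (12 - 22)) + 8 = (96 - 10) + 8 = 86 + 8 = 94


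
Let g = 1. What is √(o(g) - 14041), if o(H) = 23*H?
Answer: I*√14018 ≈ 118.4*I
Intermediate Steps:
√(o(g) - 14041) = √(23*1 - 14041) = √(23 - 14041) = √(-14018) = I*√14018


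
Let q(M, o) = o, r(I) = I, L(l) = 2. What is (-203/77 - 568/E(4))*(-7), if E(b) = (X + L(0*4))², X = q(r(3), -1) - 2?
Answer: 43939/11 ≈ 3994.5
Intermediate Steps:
X = -3 (X = -1 - 2 = -3)
E(b) = 1 (E(b) = (-3 + 2)² = (-1)² = 1)
(-203/77 - 568/E(4))*(-7) = (-203/77 - 568/1)*(-7) = (-203*1/77 - 568*1)*(-7) = (-29/11 - 568)*(-7) = -6277/11*(-7) = 43939/11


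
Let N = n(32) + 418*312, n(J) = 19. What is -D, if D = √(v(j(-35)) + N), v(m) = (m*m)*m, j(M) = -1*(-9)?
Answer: -22*√271 ≈ -362.17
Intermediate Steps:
j(M) = 9
v(m) = m³ (v(m) = m²*m = m³)
N = 130435 (N = 19 + 418*312 = 19 + 130416 = 130435)
D = 22*√271 (D = √(9³ + 130435) = √(729 + 130435) = √131164 = 22*√271 ≈ 362.17)
-D = -22*√271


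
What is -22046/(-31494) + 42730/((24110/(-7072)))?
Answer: -475826599579/37966017 ≈ -12533.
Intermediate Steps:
-22046/(-31494) + 42730/((24110/(-7072))) = -22046*(-1/31494) + 42730/((24110*(-1/7072))) = 11023/15747 + 42730/(-12055/3536) = 11023/15747 + 42730*(-3536/12055) = 11023/15747 - 30218656/2411 = -475826599579/37966017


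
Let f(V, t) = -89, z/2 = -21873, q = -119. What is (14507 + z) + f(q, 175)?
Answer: -29328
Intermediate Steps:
z = -43746 (z = 2*(-21873) = -43746)
(14507 + z) + f(q, 175) = (14507 - 43746) - 89 = -29239 - 89 = -29328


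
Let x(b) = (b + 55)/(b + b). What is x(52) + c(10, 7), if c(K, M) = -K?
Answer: -933/104 ≈ -8.9712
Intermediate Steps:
x(b) = (55 + b)/(2*b) (x(b) = (55 + b)/((2*b)) = (55 + b)*(1/(2*b)) = (55 + b)/(2*b))
x(52) + c(10, 7) = (½)*(55 + 52)/52 - 1*10 = (½)*(1/52)*107 - 10 = 107/104 - 10 = -933/104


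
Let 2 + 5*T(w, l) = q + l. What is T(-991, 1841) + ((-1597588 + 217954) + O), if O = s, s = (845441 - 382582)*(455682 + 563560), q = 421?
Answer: 471763953696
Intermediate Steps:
s = 471765332878 (s = 462859*1019242 = 471765332878)
O = 471765332878
T(w, l) = 419/5 + l/5 (T(w, l) = -⅖ + (421 + l)/5 = -⅖ + (421/5 + l/5) = 419/5 + l/5)
T(-991, 1841) + ((-1597588 + 217954) + O) = (419/5 + (⅕)*1841) + ((-1597588 + 217954) + 471765332878) = (419/5 + 1841/5) + (-1379634 + 471765332878) = 452 + 471763953244 = 471763953696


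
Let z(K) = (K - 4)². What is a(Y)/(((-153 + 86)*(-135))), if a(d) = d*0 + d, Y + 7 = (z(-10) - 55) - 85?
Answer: 49/9045 ≈ 0.0054174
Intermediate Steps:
z(K) = (-4 + K)²
Y = 49 (Y = -7 + (((-4 - 10)² - 55) - 85) = -7 + (((-14)² - 55) - 85) = -7 + ((196 - 55) - 85) = -7 + (141 - 85) = -7 + 56 = 49)
a(d) = d (a(d) = 0 + d = d)
a(Y)/(((-153 + 86)*(-135))) = 49/(((-153 + 86)*(-135))) = 49/((-67*(-135))) = 49/9045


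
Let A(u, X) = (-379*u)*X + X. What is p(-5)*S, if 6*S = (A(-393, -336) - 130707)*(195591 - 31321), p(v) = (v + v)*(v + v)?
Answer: -137376906557500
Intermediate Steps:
A(u, X) = X - 379*X*u (A(u, X) = -379*X*u + X = X - 379*X*u)
p(v) = 4*v² (p(v) = (2*v)*(2*v) = 4*v²)
S = -1373769065575 (S = ((-336*(1 - 379*(-393)) - 130707)*(195591 - 31321))/6 = ((-336*(1 + 148947) - 130707)*164270)/6 = ((-336*148948 - 130707)*164270)/6 = ((-50046528 - 130707)*164270)/6 = (-50177235*164270)/6 = (⅙)*(-8242614393450) = -1373769065575)
p(-5)*S = (4*(-5)²)*(-1373769065575) = (4*25)*(-1373769065575) = 100*(-1373769065575) = -137376906557500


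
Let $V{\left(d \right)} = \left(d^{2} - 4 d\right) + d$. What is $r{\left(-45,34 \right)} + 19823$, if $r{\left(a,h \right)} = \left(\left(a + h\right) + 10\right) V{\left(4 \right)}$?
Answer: $19819$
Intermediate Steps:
$V{\left(d \right)} = d^{2} - 3 d$
$r{\left(a,h \right)} = 40 + 4 a + 4 h$ ($r{\left(a,h \right)} = \left(\left(a + h\right) + 10\right) 4 \left(-3 + 4\right) = \left(10 + a + h\right) 4 \cdot 1 = \left(10 + a + h\right) 4 = 40 + 4 a + 4 h$)
$r{\left(-45,34 \right)} + 19823 = \left(40 + 4 \left(-45\right) + 4 \cdot 34\right) + 19823 = \left(40 - 180 + 136\right) + 19823 = -4 + 19823 = 19819$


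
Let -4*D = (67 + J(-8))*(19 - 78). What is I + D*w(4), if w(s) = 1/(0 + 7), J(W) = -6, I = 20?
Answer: 4159/28 ≈ 148.54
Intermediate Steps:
D = 3599/4 (D = -(67 - 6)*(19 - 78)/4 = -61*(-59)/4 = -¼*(-3599) = 3599/4 ≈ 899.75)
w(s) = ⅐ (w(s) = 1/7 = ⅐)
I + D*w(4) = 20 + (3599/4)*(⅐) = 20 + 3599/28 = 4159/28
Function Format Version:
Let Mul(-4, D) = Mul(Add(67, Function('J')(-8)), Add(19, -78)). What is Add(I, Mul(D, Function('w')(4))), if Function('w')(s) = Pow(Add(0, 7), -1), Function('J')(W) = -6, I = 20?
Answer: Rational(4159, 28) ≈ 148.54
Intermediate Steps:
D = Rational(3599, 4) (D = Mul(Rational(-1, 4), Mul(Add(67, -6), Add(19, -78))) = Mul(Rational(-1, 4), Mul(61, -59)) = Mul(Rational(-1, 4), -3599) = Rational(3599, 4) ≈ 899.75)
Function('w')(s) = Rational(1, 7) (Function('w')(s) = Pow(7, -1) = Rational(1, 7))
Add(I, Mul(D, Function('w')(4))) = Add(20, Mul(Rational(3599, 4), Rational(1, 7))) = Add(20, Rational(3599, 28)) = Rational(4159, 28)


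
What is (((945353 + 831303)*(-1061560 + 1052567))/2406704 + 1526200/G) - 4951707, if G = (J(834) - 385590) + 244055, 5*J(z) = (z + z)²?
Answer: -1547258502503028354/312051586031 ≈ -4.9583e+6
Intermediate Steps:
J(z) = 4*z²/5 (J(z) = (z + z)²/5 = (2*z)²/5 = (4*z²)/5 = 4*z²/5)
G = 2074549/5 (G = ((⅘)*834² - 385590) + 244055 = ((⅘)*695556 - 385590) + 244055 = (2782224/5 - 385590) + 244055 = 854274/5 + 244055 = 2074549/5 ≈ 4.1491e+5)
(((945353 + 831303)*(-1061560 + 1052567))/2406704 + 1526200/G) - 4951707 = (((945353 + 831303)*(-1061560 + 1052567))/2406704 + 1526200/(2074549/5)) - 4951707 = ((1776656*(-8993))*(1/2406704) + 1526200*(5/2074549)) - 4951707 = (-15977467408*1/2406704 + 7631000/2074549) - 4951707 = (-998591713/150419 + 7631000/2074549) - 4951707 = -2070479592223437/312051586031 - 4951707 = -1547258502503028354/312051586031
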